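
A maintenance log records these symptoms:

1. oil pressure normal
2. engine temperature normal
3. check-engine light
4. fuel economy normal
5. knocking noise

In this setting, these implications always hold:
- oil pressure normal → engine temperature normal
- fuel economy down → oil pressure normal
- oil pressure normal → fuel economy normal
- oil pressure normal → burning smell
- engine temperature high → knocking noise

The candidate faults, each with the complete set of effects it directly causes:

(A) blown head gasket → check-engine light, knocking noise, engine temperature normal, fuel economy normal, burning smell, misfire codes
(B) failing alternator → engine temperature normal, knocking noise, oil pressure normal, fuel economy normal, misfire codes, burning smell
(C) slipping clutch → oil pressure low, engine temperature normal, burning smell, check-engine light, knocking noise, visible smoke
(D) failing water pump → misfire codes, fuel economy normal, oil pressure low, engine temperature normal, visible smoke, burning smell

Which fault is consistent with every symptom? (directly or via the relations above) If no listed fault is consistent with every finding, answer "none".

Checking each candidate against the observations:
(A) blown head gasket — does not account for oil pressure normal
(B) failing alternator — oil pressure normal yes; engine temperature normal yes; check-engine light NO; fuel economy normal yes; knocking noise yes
(C) slipping clutch — fails on oil pressure normal, fuel economy normal (predicts oil pressure low, not oil pressure normal)
(D) failing water pump — fails on oil pressure normal, check-engine light, knocking noise (predicts oil pressure low, not oil pressure normal)
None of the listed candidates fits everything.

none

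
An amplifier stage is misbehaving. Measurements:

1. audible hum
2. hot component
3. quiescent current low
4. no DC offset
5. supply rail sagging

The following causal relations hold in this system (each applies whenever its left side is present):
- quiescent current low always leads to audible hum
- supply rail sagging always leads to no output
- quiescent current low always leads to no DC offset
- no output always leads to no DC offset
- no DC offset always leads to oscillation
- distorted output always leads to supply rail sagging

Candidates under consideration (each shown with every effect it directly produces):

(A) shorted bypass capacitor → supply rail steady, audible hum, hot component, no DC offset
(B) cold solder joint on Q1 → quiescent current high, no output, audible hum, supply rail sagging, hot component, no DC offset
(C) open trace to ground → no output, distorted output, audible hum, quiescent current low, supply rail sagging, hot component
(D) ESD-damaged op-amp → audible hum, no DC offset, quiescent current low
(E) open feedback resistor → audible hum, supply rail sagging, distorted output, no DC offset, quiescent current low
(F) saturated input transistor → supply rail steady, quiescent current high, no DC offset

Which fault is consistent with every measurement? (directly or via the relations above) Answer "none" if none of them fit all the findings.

C

Per-candidate check:
(A) shorted bypass capacitor — audible hum +; hot component +; quiescent current low -; no DC offset +; supply rail sagging -
(B) cold solder joint on Q1 — fails on quiescent current low (predicts quiescent current high, not quiescent current low)
(C) open trace to ground — audible hum +; hot component +; quiescent current low +; no DC offset + (via quiescent current low → no DC offset); supply rail sagging +
(D) ESD-damaged op-amp — does not account for hot component, supply rail sagging
(E) open feedback resistor — audible hum +; hot component -; quiescent current low +; no DC offset +; supply rail sagging +
(F) saturated input transistor — audible hum -; hot component -; quiescent current low -; no DC offset +; supply rail sagging -
(C) alone accounts for all the evidence.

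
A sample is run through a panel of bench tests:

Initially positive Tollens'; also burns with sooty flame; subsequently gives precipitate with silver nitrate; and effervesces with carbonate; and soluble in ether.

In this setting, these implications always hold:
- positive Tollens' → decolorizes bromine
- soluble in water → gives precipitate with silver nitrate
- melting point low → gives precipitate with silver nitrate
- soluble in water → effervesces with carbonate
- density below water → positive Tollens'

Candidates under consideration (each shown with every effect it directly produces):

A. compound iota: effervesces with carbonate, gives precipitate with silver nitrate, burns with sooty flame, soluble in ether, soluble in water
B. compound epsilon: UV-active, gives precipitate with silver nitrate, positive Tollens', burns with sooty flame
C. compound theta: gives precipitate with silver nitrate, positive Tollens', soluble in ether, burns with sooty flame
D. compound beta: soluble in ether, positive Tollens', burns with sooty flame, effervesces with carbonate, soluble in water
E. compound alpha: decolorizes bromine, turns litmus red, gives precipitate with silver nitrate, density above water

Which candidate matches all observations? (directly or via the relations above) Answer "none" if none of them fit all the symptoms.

D

Checking each candidate against the observations:
(A) compound iota — positive Tollens' NO; burns with sooty flame yes; gives precipitate with silver nitrate yes; effervesces with carbonate yes; soluble in ether yes
(B) compound epsilon — positive Tollens' yes; burns with sooty flame yes; gives precipitate with silver nitrate yes; effervesces with carbonate NO; soluble in ether NO
(C) compound theta — does not account for effervesces with carbonate
(D) compound beta — positive Tollens' yes; burns with sooty flame yes; gives precipitate with silver nitrate yes (through soluble in water → gives precipitate with silver nitrate); effervesces with carbonate yes; soluble in ether yes
(E) compound alpha — does not account for positive Tollens', burns with sooty flame, effervesces with carbonate, soluble in ether
(D) is the only candidate with no mismatches.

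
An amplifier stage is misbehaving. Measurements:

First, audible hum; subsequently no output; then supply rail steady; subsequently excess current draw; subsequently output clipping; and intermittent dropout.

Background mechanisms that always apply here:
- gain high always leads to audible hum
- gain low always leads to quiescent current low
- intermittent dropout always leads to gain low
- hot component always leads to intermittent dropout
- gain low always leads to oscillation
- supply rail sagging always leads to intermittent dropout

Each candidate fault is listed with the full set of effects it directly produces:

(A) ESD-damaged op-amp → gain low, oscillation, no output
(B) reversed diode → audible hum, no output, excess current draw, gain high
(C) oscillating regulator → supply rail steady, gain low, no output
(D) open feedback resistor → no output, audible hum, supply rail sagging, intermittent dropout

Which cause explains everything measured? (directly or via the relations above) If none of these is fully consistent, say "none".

none

Testing each hypothesis:
(A) ESD-damaged op-amp — audible hum miss; no output match; supply rail steady miss; excess current draw miss; output clipping miss; intermittent dropout miss
(B) reversed diode — audible hum match; no output match; supply rail steady miss; excess current draw match; output clipping miss; intermittent dropout miss
(C) oscillating regulator — does not account for audible hum, excess current draw, output clipping, intermittent dropout
(D) open feedback resistor — audible hum match; no output match; supply rail steady miss; excess current draw miss; output clipping miss; intermittent dropout match
Every candidate fails on at least one observation.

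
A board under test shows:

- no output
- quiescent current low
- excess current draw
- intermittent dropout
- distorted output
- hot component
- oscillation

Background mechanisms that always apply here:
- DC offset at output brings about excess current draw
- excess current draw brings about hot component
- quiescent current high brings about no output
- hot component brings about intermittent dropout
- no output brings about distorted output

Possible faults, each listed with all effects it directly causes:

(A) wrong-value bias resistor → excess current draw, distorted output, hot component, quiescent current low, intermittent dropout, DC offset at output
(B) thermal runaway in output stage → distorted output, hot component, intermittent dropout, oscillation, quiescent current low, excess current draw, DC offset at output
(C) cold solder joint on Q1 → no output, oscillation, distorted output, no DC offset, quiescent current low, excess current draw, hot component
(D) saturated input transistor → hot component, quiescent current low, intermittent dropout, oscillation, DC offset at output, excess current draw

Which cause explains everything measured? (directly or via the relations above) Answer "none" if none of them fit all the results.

C

For each candidate, compare predicted effects to what was observed:
(A) wrong-value bias resistor — does not account for no output, oscillation
(B) thermal runaway in output stage — does not account for no output
(C) cold solder joint on Q1 — accounts for every observation (intermittent dropout via hot component → intermittent dropout)
(D) saturated input transistor — no output ✗; quiescent current low ✓; excess current draw ✓; intermittent dropout ✓; distorted output ✗; hot component ✓; oscillation ✓
(C) alone accounts for all the evidence.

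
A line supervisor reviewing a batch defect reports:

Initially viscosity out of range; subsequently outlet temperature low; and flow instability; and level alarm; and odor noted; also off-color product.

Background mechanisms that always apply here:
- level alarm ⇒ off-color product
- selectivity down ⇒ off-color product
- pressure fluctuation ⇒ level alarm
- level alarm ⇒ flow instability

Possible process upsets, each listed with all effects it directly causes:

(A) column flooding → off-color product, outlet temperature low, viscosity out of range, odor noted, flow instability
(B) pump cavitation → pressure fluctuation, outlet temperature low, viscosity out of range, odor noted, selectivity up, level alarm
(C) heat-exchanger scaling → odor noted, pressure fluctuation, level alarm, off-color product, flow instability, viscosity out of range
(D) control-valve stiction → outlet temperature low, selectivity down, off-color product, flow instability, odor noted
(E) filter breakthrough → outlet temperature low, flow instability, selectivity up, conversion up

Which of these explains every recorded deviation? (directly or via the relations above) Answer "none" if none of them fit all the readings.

Testing each hypothesis:
(A) column flooding — viscosity out of range yes; outlet temperature low yes; flow instability yes; level alarm NO; odor noted yes; off-color product yes
(B) pump cavitation — viscosity out of range yes; outlet temperature low yes; flow instability yes (via level alarm → flow instability); level alarm yes; odor noted yes; off-color product yes (via level alarm → off-color product)
(C) heat-exchanger scaling — viscosity out of range yes; outlet temperature low NO; flow instability yes; level alarm yes; odor noted yes; off-color product yes
(D) control-valve stiction — viscosity out of range NO; outlet temperature low yes; flow instability yes; level alarm NO; odor noted yes; off-color product yes
(E) filter breakthrough — viscosity out of range NO; outlet temperature low yes; flow instability yes; level alarm NO; odor noted NO; off-color product NO
(B) is the only candidate with no mismatches.

B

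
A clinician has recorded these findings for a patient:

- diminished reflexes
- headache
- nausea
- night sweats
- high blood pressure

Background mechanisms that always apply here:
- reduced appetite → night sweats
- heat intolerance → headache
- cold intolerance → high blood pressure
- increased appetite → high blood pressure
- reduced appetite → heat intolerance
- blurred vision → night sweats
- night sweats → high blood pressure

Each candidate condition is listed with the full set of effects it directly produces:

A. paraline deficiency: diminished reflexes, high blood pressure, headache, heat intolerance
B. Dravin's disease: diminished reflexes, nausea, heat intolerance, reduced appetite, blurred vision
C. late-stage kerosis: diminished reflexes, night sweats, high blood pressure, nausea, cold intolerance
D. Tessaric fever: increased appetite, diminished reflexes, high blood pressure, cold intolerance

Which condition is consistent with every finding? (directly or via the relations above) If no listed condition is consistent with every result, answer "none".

B

Per-candidate check:
(A) paraline deficiency — diminished reflexes yes; headache yes; nausea NO; night sweats NO; high blood pressure yes
(B) Dravin's disease — accounts for every observation (headache by heat intolerance → headache)
(C) late-stage kerosis — diminished reflexes yes; headache NO; nausea yes; night sweats yes; high blood pressure yes
(D) Tessaric fever — diminished reflexes yes; headache NO; nausea NO; night sweats NO; high blood pressure yes
Only (B) is consistent with every observation.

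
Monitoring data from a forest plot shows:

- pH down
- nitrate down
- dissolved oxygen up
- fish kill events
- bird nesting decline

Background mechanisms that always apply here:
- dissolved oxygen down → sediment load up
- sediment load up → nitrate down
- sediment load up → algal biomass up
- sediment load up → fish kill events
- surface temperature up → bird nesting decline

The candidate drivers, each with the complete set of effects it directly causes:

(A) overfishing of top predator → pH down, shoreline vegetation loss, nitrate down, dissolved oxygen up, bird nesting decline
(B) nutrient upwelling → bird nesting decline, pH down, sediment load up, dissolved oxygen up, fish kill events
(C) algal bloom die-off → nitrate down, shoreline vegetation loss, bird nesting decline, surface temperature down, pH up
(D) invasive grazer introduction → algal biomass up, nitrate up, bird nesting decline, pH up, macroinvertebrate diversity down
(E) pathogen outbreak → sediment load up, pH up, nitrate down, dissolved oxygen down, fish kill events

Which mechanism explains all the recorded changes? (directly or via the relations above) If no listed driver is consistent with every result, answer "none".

B

Per-candidate check:
(A) overfishing of top predator — pH down match; nitrate down match; dissolved oxygen up match; fish kill events miss; bird nesting decline match
(B) nutrient upwelling — accounts for every observation (nitrate down via sediment load up → nitrate down)
(C) algal bloom die-off — fails on pH down, dissolved oxygen up, fish kill events (predicts pH up, not pH down)
(D) invasive grazer introduction — fails on pH down, nitrate down, dissolved oxygen up, fish kill events (predicts pH up, not pH down; predicts nitrate up, not nitrate down)
(E) pathogen outbreak — fails on pH down, dissolved oxygen up, bird nesting decline (predicts pH up, not pH down; predicts dissolved oxygen down, not dissolved oxygen up)
(B) is the only candidate with no mismatches.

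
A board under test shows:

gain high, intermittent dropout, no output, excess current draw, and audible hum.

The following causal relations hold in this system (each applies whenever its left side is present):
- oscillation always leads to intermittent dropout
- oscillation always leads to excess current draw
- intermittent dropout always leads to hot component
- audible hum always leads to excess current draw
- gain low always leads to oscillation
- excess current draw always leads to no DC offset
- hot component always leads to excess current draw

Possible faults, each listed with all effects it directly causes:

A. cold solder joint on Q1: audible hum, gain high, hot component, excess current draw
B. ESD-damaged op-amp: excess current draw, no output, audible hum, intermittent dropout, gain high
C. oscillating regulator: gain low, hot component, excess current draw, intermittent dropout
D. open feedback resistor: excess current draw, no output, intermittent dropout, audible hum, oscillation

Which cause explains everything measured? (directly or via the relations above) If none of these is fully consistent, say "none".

For each candidate, compare predicted effects to what was observed:
(A) cold solder joint on Q1 — gain high +; intermittent dropout -; no output -; excess current draw +; audible hum +
(B) ESD-damaged op-amp — gain high +; intermittent dropout +; no output +; excess current draw +; audible hum +
(C) oscillating regulator — fails on gain high, no output, audible hum (predicts gain low, not gain high)
(D) open feedback resistor — does not account for gain high
(B) is the only candidate with no mismatches.

B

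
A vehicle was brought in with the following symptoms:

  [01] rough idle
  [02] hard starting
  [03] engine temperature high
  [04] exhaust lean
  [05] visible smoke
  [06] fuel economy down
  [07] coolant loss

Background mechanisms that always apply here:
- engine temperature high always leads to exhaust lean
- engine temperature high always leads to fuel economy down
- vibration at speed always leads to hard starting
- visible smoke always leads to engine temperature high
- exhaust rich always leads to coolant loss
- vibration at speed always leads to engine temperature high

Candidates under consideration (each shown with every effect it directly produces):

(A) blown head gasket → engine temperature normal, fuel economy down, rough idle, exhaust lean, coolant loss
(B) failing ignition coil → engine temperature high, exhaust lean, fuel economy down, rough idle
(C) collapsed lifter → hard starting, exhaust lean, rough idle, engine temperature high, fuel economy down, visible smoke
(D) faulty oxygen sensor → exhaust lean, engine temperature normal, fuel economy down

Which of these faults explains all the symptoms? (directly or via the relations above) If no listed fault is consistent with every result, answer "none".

none

Testing each hypothesis:
(A) blown head gasket — rough idle yes; hard starting NO; engine temperature high NO; exhaust lean yes; visible smoke NO; fuel economy down yes; coolant loss yes
(B) failing ignition coil — does not account for hard starting, visible smoke, coolant loss
(C) collapsed lifter — rough idle yes; hard starting yes; engine temperature high yes; exhaust lean yes; visible smoke yes; fuel economy down yes; coolant loss NO
(D) faulty oxygen sensor — rough idle NO; hard starting NO; engine temperature high NO; exhaust lean yes; visible smoke NO; fuel economy down yes; coolant loss NO
Every candidate fails on at least one observation.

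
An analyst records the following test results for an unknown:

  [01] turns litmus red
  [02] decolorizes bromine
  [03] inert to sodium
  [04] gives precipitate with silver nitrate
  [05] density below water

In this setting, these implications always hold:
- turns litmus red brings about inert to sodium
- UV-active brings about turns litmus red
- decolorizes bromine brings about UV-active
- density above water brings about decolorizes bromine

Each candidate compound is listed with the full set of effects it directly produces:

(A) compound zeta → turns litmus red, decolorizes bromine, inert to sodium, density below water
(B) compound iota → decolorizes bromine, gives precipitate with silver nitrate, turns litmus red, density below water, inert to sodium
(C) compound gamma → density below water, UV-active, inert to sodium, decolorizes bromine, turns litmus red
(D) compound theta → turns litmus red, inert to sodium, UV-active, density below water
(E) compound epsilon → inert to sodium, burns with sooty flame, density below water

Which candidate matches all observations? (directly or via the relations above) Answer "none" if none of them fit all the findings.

For each candidate, compare predicted effects to what was observed:
(A) compound zeta — does not account for gives precipitate with silver nitrate
(B) compound iota — turns litmus red +; decolorizes bromine +; inert to sodium +; gives precipitate with silver nitrate +; density below water +
(C) compound gamma — turns litmus red +; decolorizes bromine +; inert to sodium +; gives precipitate with silver nitrate -; density below water +
(D) compound theta — does not account for decolorizes bromine, gives precipitate with silver nitrate
(E) compound epsilon — does not account for turns litmus red, decolorizes bromine, gives precipitate with silver nitrate
(B) is the only candidate with no mismatches.

B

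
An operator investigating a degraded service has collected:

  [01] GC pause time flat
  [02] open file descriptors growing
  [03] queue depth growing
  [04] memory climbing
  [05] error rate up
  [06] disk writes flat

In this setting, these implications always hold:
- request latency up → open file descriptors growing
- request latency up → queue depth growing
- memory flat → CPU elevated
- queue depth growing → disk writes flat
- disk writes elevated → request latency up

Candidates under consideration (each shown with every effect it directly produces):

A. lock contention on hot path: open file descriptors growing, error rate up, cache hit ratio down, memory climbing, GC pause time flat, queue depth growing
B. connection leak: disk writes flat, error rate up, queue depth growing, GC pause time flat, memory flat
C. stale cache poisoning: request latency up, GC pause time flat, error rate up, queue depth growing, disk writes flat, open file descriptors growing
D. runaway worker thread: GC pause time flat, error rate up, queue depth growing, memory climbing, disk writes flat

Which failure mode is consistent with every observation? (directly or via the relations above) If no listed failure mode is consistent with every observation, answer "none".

A

Testing each hypothesis:
(A) lock contention on hot path — GC pause time flat ✓; open file descriptors growing ✓; queue depth growing ✓; memory climbing ✓; error rate up ✓; disk writes flat ✓ (through queue depth growing → disk writes flat)
(B) connection leak — fails on open file descriptors growing, memory climbing (predicts memory flat, not memory climbing)
(C) stale cache poisoning — GC pause time flat ✓; open file descriptors growing ✓; queue depth growing ✓; memory climbing ✗; error rate up ✓; disk writes flat ✓
(D) runaway worker thread — GC pause time flat ✓; open file descriptors growing ✗; queue depth growing ✓; memory climbing ✓; error rate up ✓; disk writes flat ✓
(A) is the only candidate with no mismatches.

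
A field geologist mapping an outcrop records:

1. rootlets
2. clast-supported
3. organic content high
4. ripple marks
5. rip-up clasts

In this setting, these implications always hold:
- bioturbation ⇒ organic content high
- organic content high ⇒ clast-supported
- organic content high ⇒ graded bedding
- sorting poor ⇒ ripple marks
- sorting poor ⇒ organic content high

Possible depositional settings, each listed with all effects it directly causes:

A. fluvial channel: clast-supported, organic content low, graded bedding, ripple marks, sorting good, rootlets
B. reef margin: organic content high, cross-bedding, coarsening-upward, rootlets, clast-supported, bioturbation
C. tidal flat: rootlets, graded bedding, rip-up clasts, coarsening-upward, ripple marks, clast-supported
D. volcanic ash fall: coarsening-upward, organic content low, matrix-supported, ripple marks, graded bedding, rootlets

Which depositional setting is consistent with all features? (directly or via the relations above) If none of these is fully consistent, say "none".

For each candidate, compare predicted effects to what was observed:
(A) fluvial channel — fails on organic content high, rip-up clasts (predicts organic content low, not organic content high)
(B) reef margin — rootlets +; clast-supported +; organic content high +; ripple marks -; rip-up clasts -
(C) tidal flat — rootlets +; clast-supported +; organic content high -; ripple marks +; rip-up clasts +
(D) volcanic ash fall — rootlets +; clast-supported -; organic content high -; ripple marks +; rip-up clasts -
No candidate is consistent with all observations.

none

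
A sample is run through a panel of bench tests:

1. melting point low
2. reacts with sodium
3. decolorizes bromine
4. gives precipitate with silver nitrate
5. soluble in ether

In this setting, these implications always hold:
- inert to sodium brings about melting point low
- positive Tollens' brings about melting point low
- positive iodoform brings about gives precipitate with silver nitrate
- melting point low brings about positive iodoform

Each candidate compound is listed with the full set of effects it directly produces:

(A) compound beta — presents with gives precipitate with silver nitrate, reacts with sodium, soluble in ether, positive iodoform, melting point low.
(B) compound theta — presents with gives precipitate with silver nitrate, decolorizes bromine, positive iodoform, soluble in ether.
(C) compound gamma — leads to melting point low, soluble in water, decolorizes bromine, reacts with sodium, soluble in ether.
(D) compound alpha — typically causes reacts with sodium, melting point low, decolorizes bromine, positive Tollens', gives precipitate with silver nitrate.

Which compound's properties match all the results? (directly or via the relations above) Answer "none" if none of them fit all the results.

C

Checking each candidate against the observations:
(A) compound beta — melting point low match; reacts with sodium match; decolorizes bromine miss; gives precipitate with silver nitrate match; soluble in ether match
(B) compound theta — does not account for melting point low, reacts with sodium
(C) compound gamma — melting point low match; reacts with sodium match; decolorizes bromine match; gives precipitate with silver nitrate match (via melting point low → positive iodoform → gives precipitate with silver nitrate); soluble in ether match
(D) compound alpha — does not account for soluble in ether
Only (C) is consistent with every observation.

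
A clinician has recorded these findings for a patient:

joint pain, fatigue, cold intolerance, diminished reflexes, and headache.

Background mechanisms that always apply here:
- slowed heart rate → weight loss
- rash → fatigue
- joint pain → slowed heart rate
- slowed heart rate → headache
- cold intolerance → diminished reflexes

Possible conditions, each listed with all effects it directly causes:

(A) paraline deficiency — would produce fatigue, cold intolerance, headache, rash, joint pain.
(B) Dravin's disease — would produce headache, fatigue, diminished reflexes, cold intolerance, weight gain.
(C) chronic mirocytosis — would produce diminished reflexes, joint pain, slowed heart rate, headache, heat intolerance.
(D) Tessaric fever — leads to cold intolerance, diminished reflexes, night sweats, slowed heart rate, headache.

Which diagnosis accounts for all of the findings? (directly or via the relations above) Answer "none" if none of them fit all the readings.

For each candidate, compare predicted effects to what was observed:
(A) paraline deficiency — joint pain yes; fatigue yes; cold intolerance yes; diminished reflexes yes (via cold intolerance → diminished reflexes); headache yes
(B) Dravin's disease — joint pain NO; fatigue yes; cold intolerance yes; diminished reflexes yes; headache yes
(C) chronic mirocytosis — fails on fatigue, cold intolerance (predicts heat intolerance, not cold intolerance)
(D) Tessaric fever — does not account for joint pain, fatigue
(A) alone accounts for all the evidence.

A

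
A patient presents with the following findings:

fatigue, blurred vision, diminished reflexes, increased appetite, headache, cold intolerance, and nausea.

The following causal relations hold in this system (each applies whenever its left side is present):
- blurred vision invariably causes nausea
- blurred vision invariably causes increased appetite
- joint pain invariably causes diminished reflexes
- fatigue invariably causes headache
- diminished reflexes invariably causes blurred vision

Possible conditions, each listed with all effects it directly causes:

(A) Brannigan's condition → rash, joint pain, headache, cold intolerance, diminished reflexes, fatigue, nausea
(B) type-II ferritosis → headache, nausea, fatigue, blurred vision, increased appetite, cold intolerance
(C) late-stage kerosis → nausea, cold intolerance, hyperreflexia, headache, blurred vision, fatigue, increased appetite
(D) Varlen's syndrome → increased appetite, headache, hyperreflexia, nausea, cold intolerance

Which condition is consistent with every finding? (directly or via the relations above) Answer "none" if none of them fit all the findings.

A

Checking each candidate against the observations:
(A) Brannigan's condition — fatigue yes; blurred vision yes (through diminished reflexes → blurred vision); diminished reflexes yes; increased appetite yes (through diminished reflexes → blurred vision → increased appetite); headache yes; cold intolerance yes; nausea yes
(B) type-II ferritosis — does not account for diminished reflexes
(C) late-stage kerosis — fatigue yes; blurred vision yes; diminished reflexes NO; increased appetite yes; headache yes; cold intolerance yes; nausea yes
(D) Varlen's syndrome — fatigue NO; blurred vision NO; diminished reflexes NO; increased appetite yes; headache yes; cold intolerance yes; nausea yes
(A) alone accounts for all the evidence.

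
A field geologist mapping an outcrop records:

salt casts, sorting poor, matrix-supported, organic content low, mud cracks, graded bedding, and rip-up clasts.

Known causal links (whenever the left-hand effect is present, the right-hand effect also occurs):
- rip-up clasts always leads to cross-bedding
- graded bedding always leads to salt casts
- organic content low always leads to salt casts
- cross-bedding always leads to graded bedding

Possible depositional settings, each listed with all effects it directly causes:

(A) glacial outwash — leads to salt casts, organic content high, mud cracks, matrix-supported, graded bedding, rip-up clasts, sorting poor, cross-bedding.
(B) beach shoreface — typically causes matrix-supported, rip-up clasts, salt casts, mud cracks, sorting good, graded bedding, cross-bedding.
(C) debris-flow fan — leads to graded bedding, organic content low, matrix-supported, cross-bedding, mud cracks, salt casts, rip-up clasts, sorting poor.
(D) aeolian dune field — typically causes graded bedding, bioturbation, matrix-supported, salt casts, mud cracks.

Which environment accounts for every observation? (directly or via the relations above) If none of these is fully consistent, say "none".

For each candidate, compare predicted effects to what was observed:
(A) glacial outwash — fails on organic content low (predicts organic content high, not organic content low)
(B) beach shoreface — salt casts +; sorting poor -; matrix-supported +; organic content low -; mud cracks +; graded bedding +; rip-up clasts +
(C) debris-flow fan — accounts for every observation
(D) aeolian dune field — salt casts +; sorting poor -; matrix-supported +; organic content low -; mud cracks +; graded bedding +; rip-up clasts -
(C) alone accounts for all the evidence.

C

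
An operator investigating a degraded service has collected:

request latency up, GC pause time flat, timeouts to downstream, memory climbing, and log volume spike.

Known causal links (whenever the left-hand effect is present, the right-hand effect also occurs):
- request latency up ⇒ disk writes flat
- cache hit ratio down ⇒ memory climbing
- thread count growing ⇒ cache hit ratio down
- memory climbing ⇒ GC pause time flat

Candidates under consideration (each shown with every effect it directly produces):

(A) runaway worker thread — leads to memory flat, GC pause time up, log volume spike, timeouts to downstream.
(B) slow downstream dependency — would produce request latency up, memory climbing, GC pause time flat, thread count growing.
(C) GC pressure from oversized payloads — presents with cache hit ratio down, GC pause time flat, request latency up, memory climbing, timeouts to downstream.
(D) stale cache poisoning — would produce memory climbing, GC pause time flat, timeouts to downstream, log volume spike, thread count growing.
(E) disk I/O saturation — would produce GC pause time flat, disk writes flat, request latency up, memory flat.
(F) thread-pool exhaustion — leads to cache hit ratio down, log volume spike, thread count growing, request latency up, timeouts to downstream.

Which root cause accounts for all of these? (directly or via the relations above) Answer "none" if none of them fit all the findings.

Checking each candidate against the observations:
(A) runaway worker thread — request latency up NO; GC pause time flat NO; timeouts to downstream yes; memory climbing NO; log volume spike yes
(B) slow downstream dependency — does not account for timeouts to downstream, log volume spike
(C) GC pressure from oversized payloads — does not account for log volume spike
(D) stale cache poisoning — does not account for request latency up
(E) disk I/O saturation — fails on timeouts to downstream, memory climbing, log volume spike (predicts memory flat, not memory climbing)
(F) thread-pool exhaustion — request latency up yes; GC pause time flat yes (through cache hit ratio down → memory climbing → GC pause time flat); timeouts to downstream yes; memory climbing yes (through cache hit ratio down → memory climbing); log volume spike yes
Only (F) is consistent with every observation.

F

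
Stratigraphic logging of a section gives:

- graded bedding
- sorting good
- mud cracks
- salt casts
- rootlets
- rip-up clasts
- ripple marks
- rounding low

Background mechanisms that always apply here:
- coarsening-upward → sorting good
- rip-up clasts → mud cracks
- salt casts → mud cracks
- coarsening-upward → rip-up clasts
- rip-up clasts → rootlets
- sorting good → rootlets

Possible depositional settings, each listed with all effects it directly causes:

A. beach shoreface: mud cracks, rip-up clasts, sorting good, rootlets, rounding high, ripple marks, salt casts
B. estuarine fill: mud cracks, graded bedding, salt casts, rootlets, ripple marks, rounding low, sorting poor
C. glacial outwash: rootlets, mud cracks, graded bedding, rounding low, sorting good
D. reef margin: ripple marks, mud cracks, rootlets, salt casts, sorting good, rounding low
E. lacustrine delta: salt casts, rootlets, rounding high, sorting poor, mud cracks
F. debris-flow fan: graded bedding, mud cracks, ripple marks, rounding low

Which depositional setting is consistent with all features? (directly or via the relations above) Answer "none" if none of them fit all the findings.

none

Per-candidate check:
(A) beach shoreface — graded bedding NO; sorting good yes; mud cracks yes; salt casts yes; rootlets yes; rip-up clasts yes; ripple marks yes; rounding low NO
(B) estuarine fill — graded bedding yes; sorting good NO; mud cracks yes; salt casts yes; rootlets yes; rip-up clasts NO; ripple marks yes; rounding low yes
(C) glacial outwash — does not account for salt casts, rip-up clasts, ripple marks
(D) reef margin — graded bedding NO; sorting good yes; mud cracks yes; salt casts yes; rootlets yes; rip-up clasts NO; ripple marks yes; rounding low yes
(E) lacustrine delta — graded bedding NO; sorting good NO; mud cracks yes; salt casts yes; rootlets yes; rip-up clasts NO; ripple marks NO; rounding low NO
(F) debris-flow fan — does not account for sorting good, salt casts, rootlets, rip-up clasts
None of the listed candidates fits everything.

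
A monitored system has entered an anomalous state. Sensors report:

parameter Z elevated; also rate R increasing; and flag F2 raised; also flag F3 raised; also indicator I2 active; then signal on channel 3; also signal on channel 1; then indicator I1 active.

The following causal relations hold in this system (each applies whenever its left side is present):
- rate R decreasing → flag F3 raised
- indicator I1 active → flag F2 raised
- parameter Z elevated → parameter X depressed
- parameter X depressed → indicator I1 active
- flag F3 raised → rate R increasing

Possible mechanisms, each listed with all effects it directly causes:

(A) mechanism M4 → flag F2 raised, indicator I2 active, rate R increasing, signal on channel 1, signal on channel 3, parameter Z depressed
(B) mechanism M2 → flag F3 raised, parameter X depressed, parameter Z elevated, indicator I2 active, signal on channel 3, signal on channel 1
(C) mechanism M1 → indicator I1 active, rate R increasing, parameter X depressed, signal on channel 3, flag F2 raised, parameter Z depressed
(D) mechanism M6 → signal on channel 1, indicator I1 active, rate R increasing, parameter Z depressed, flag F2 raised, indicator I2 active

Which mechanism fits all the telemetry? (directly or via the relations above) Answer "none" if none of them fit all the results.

B

Per-candidate check:
(A) mechanism M4 — fails on parameter Z elevated, flag F3 raised, indicator I1 active (predicts parameter Z depressed, not parameter Z elevated)
(B) mechanism M2 — parameter Z elevated ✓; rate R increasing ✓ (via flag F3 raised → rate R increasing); flag F2 raised ✓ (via parameter X depressed → indicator I1 active → flag F2 raised); flag F3 raised ✓; indicator I2 active ✓; signal on channel 3 ✓; signal on channel 1 ✓; indicator I1 active ✓ (via parameter X depressed → indicator I1 active)
(C) mechanism M1 — fails on parameter Z elevated, flag F3 raised, indicator I2 active, signal on channel 1 (predicts parameter Z depressed, not parameter Z elevated)
(D) mechanism M6 — parameter Z elevated ✗; rate R increasing ✓; flag F2 raised ✓; flag F3 raised ✗; indicator I2 active ✓; signal on channel 3 ✗; signal on channel 1 ✓; indicator I1 active ✓
Only (B) is consistent with every observation.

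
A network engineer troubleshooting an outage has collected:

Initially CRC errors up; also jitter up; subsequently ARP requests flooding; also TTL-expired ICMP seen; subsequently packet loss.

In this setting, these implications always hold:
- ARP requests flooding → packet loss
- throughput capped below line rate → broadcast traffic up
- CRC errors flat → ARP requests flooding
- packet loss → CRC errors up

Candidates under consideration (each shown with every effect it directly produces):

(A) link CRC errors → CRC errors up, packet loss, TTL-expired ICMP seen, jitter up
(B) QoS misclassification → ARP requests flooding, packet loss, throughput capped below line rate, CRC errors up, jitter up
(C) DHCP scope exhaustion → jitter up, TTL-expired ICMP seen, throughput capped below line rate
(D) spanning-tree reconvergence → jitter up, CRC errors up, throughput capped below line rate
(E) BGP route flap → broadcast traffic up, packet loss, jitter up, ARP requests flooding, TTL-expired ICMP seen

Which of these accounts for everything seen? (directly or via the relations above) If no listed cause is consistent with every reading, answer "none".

E

Testing each hypothesis:
(A) link CRC errors — CRC errors up match; jitter up match; ARP requests flooding miss; TTL-expired ICMP seen match; packet loss match
(B) QoS misclassification — does not account for TTL-expired ICMP seen
(C) DHCP scope exhaustion — does not account for CRC errors up, ARP requests flooding, packet loss
(D) spanning-tree reconvergence — CRC errors up match; jitter up match; ARP requests flooding miss; TTL-expired ICMP seen miss; packet loss miss
(E) BGP route flap — accounts for every observation (CRC errors up by packet loss → CRC errors up)
(E) is the only candidate with no mismatches.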